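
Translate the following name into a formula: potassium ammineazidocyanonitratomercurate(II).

Ligands: 1 ammine (NH3, neutral), 1 azido (N3, -1), 1 nitrato (NO3, -1), 1 cyano (CN, -1). Ligand charge sum = -3.
With Hg in oxidation state +2, the complex ion is [Hg...]^1−.
Charge balance with potassium (+1) requires 1 complex ion per 1 potassium.

K[Hg(CN)(N3)(NH3)(NO3)]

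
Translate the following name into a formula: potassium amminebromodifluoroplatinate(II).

K[PtBrF2(NH3)]

Ligands: 1 ammine (NH3, neutral), 1 bromo (Br, -1), 2 fluoro (F, -1). Ligand charge sum = -3.
With Pt in oxidation state +2, the complex ion is [Pt...]^1−.
Charge balance with potassium (+1) requires 1 complex ion per 1 potassium.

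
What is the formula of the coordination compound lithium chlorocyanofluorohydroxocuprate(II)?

Ligands: 1 chloro (Cl, -1), 1 cyano (CN, -1), 1 hydroxo (OH, -1), 1 fluoro (F, -1). Ligand charge sum = -4.
With Cu in oxidation state +2, the complex ion is [Cu...]^2−.
Charge balance with lithium (+1) requires 1 complex ion per 2 lithium.

Li2[CuCl(CN)F(OH)]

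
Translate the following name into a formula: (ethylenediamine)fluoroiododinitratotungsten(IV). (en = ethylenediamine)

[W(en)FI(NO3)2]

Ligands: 1 iodo (I, -1), 2 nitrato (NO3, -1), 1 fluoro (F, -1), 1 ethylenediamine (en, neutral). Ligand charge sum = -4.
With W in oxidation state +4, the complex ion is [W...].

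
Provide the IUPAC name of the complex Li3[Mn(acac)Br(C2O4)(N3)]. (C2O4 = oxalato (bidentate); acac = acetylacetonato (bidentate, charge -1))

lithium (acetylacetonato)azidobromooxalatomanganate(II)

The 3 lithium counter-ions carry a total charge of +3, so each complex ion is 3−.
Ligand charges: 1×azido (-1 each), 1×oxalato (-2 each), 1×bromo (-1 each), 1×acetylacetonato (-1 each); total -5. So Mn + (-5) = 3−, giving Mn = +2.
The complex ion is anionic, so manganese takes the -ate form manganate(II).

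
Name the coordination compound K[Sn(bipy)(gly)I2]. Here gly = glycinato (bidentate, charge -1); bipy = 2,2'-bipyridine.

The 1 potassium counter-ion carries a total charge of +1, so each complex ion is 1−.
Ligand charges: 1×glycinato (-1 each), 2×iodo (-1 each), 1×2,2'-bipyridine (neutral); total -3. So Sn + (-3) = 1−, giving Sn = +2.
The complex ion is anionic, so tin takes the -ate form stannate(II).

potassium (2,2'-bipyridine)(glycinato)diiodostannate(II)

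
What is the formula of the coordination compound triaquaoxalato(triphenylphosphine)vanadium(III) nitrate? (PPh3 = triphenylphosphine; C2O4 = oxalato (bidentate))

[V(C2O4)(H2O)3(PPh3)]NO3

Ligands: 1 triphenylphosphine (PPh3, neutral), 3 aqua (H2O, neutral), 1 oxalato (C2O4, -2). Ligand charge sum = -2.
Charge balance with nitrate (-1) requires 1 complex ion per 1 nitrate.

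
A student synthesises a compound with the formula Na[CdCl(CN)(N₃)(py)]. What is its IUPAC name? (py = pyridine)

sodium azidochlorocyano(pyridine)cadmate(II)

The 1 sodium counter-ion carries a total charge of +1, so each complex ion is 1−.
Ligand charges: 1×chloro (-1 each), 1×pyridine (neutral), 1×azido (-1 each), 1×cyano (-1 each); total -3. So Cd + (-3) = 1−, giving Cd = +2.
Ligands are named alphabetically: azido before chloro before cyano before pyridine.
The complex ion is anionic, so cadmium takes the -ate form cadmate(II).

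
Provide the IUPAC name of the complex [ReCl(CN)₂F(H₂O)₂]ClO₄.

diaquachlorodicyanofluororhenium(V) perchlorate

The 1 perchlorate counter-ion carries a total charge of -1, so each complex ion is 1+.
Ligand charges: 1×chloro (-1 each), 2×aqua (neutral), 1×fluoro (-1 each), 2×cyano (-1 each); total -4. So Re + (-4) = 1+, giving Re = +5.
Ligands are named alphabetically: aqua before chloro before cyano before fluoro.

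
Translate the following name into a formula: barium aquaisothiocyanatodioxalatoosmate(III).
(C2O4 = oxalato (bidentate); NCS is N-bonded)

Ligands: 2 oxalato (C2O4, -2), 1 isothiocyanato (NCS, -1), 1 aqua (H2O, neutral). Ligand charge sum = -5.
With Os in oxidation state +3, the complex ion is [Os...]^2−.
Charge balance with barium (+2) requires 1 complex ion per 1 barium.

Ba[Os(C2O4)2(H2O)(NCS)]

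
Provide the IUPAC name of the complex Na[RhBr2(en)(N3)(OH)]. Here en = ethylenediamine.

The 1 sodium counter-ion carries a total charge of +1, so each complex ion is 1−.
Ligand charges: 1×ethylenediamine (neutral), 1×hydroxo (-1 each), 2×bromo (-1 each), 1×azido (-1 each); total -4. So Rh + (-4) = 1−, giving Rh = +3.
Ligands are named alphabetically: azido before bromo before ethylenediamine before hydroxo.
The complex ion is anionic, so rhodium takes the -ate form rhodate(III).

sodium azidodibromo(ethylenediamine)hydroxorhodate(III)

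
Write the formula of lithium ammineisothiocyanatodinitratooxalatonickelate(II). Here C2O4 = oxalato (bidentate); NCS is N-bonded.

Ligands: 1 ammine (NH3, neutral), 2 nitrato (NO3, -1), 1 oxalato (C2O4, -2), 1 isothiocyanato (NCS, -1). Ligand charge sum = -5.
With Ni in oxidation state +2, the complex ion is [Ni...]^3−.
Charge balance with lithium (+1) requires 1 complex ion per 3 lithium.

Li3[Ni(C2O4)(NCS)(NH3)(NO3)2]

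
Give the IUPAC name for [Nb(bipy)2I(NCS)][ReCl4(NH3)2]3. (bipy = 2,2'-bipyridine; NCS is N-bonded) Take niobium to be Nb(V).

Nb is given as +5; the cation's ligand charges sum to -2, so the complex cation is 3+.
With 3 anions per cation, each anion must be 3/3 = 1−.
Anion: ligand charges sum to -4; for the ion to be 1−, Re = +3.

bis(2,2'-bipyridine)iodoisothiocyanatoniobium(V) diamminetetrachlororhenate(III)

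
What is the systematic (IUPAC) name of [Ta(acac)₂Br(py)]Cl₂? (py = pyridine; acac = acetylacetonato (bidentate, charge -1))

The 2 chloride counter-ions carry a total charge of -2, so each complex ion is 2+.
Ligand charges: 1×bromo (-1 each), 1×pyridine (neutral), 2×acetylacetonato (-1 each); total -3. So Ta + (-3) = 2+, giving Ta = +5.
Ligands are named alphabetically: acetylacetonato before bromo before pyridine.

bis(acetylacetonato)bromo(pyridine)tantalum(V) chloride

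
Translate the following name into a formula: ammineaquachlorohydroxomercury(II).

[HgCl(H2O)(NH3)(OH)]

Ligands: 1 hydroxo (OH, -1), 1 ammine (NH3, neutral), 1 aqua (H2O, neutral), 1 chloro (Cl, -1). Ligand charge sum = -2.
With Hg in oxidation state +2, the complex ion is [Hg...].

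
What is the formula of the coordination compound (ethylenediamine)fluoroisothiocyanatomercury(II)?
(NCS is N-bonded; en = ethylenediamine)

[Hg(en)F(NCS)]

Ligands: 1 isothiocyanato (NCS, -1), 1 fluoro (F, -1), 1 ethylenediamine (en, neutral). Ligand charge sum = -2.
With Hg in oxidation state +2, the complex ion is [Hg...].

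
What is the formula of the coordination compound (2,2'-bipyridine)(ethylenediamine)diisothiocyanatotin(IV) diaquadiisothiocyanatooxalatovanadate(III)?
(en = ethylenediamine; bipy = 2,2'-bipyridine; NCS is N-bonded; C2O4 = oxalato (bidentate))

[Sn(bipy)(en)(NCS)2][V(C2O4)(H2O)2(NCS)2]2

Cation [Sn…]: ligand charges -2, Sn(IV) ⇒ ion charge 2+.
Anion [V…]: ligand charges -4, V(III) ⇒ ion charge 1−.
One 2+ cation requires 2 of the 1− anion.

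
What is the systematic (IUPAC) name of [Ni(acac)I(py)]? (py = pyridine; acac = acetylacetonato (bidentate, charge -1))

There is no counter-ion, so the complex is neutral overall.
Ligand charges: 1×pyridine (neutral), 1×acetylacetonato (-1 each), 1×iodo (-1 each); total -2. So Ni + (-2) = 0, giving Ni = +2.
Ligands are named alphabetically: acetylacetonato before iodo before pyridine.

(acetylacetonato)iodo(pyridine)nickel(II)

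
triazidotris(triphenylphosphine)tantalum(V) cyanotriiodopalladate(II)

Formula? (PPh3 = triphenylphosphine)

Cation [Ta…]: ligand charges -3, Ta(V) ⇒ ion charge 2+.
Anion [Pd…]: ligand charges -4, Pd(II) ⇒ ion charge 2−.

[Ta(N3)3(PPh3)3][Pd(CN)I3]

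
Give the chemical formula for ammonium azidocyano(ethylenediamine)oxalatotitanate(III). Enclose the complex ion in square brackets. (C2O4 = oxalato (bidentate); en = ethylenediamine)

NH4[Ti(C2O4)(CN)(en)(N3)]

Ligands: 1 oxalato (C2O4, -2), 1 cyano (CN, -1), 1 ethylenediamine (en, neutral), 1 azido (N3, -1). Ligand charge sum = -4.
With Ti in oxidation state +3, the complex ion is [Ti...]^1−.
Charge balance with ammonium (+1) requires 1 complex ion per 1 ammonium.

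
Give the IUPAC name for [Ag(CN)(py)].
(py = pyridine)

cyano(pyridine)silver(I)

There is no counter-ion, so the complex is neutral overall.
Ligand charges: 1×cyano (-1 each), 1×pyridine (neutral); total -1. So Ag + (-1) = 0, giving Ag = +1.
Ligands are named alphabetically: cyano before pyridine.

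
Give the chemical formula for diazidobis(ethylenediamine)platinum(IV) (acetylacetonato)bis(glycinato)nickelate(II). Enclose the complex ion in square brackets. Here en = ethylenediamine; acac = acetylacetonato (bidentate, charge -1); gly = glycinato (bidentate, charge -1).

[Pt(en)2(N3)2][Ni(acac)(gly)2]2

Cation [Pt…]: ligand charges -2, Pt(IV) ⇒ ion charge 2+.
Anion [Ni…]: ligand charges -3, Ni(II) ⇒ ion charge 1−.
One 2+ cation requires 2 of the 1− anion.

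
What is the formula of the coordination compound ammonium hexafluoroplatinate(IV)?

(NH4)2[PtF6]

Ligands: 6 fluoro (F, -1). Ligand charge sum = -6.
With Pt in oxidation state +4, the complex ion is [Pt...]^2−.
Charge balance with ammonium (+1) requires 1 complex ion per 2 ammonium.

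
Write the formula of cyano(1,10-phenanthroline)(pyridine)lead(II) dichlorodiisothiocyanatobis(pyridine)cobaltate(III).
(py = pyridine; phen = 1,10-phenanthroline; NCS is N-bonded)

[Pb(CN)(phen)(py)][CoCl2(NCS)2(py)2]

Cation [Pb…]: ligand charges -1, Pb(II) ⇒ ion charge 1+.
Anion [Co…]: ligand charges -4, Co(III) ⇒ ion charge 1−.
One 1+ cation balances one 1− anion.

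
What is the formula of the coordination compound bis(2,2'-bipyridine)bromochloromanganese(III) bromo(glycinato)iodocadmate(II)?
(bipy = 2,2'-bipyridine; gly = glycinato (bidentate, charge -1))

Cation [Mn…]: ligand charges -2, Mn(III) ⇒ ion charge 1+.
Anion [Cd…]: ligand charges -3, Cd(II) ⇒ ion charge 1−.
One 1+ cation balances one 1− anion.

[Mn(bipy)2BrCl][CdBr(gly)I]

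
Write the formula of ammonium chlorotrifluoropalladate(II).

Ligands: 1 chloro (Cl, -1), 3 fluoro (F, -1). Ligand charge sum = -4.
Charge balance with ammonium (+1) requires 1 complex ion per 2 ammonium.

(NH4)2[PdClF3]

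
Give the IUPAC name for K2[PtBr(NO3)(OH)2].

potassium bromodihydroxonitratoplatinate(II)

The 2 potassium counter-ions carry a total charge of +2, so each complex ion is 2−.
Ligand charges: 1×nitrato (-1 each), 2×hydroxo (-1 each), 1×bromo (-1 each); total -4. So Pt + (-4) = 2−, giving Pt = +2.
The complex ion is anionic, so platinum takes the -ate form platinate(II).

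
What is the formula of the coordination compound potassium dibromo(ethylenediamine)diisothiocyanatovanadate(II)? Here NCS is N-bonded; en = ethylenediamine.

Ligands: 2 isothiocyanato (NCS, -1), 2 bromo (Br, -1), 1 ethylenediamine (en, neutral). Ligand charge sum = -4.
With V in oxidation state +2, the complex ion is [V...]^2−.
Charge balance with potassium (+1) requires 1 complex ion per 2 potassium.

K2[VBr2(en)(NCS)2]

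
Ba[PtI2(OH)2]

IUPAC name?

barium dihydroxodiiodoplatinate(II)

The 1 barium counter-ion carries a total charge of +2, so each complex ion is 2−.
Ligand charges: 2×hydroxo (-1 each), 2×iodo (-1 each); total -4. So Pt + (-4) = 2−, giving Pt = +2.
The complex ion is anionic, so platinum takes the -ate form platinate(II).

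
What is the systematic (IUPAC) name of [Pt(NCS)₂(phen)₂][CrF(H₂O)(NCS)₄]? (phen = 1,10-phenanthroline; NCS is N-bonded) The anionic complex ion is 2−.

The complex anion is given as 2−; its ligand charges sum to -5, so Cr = +3.
A 1:1 salt means the cation carries the equal and opposite charge, 2+.
Cation: ligand charges sum to -2; for the ion to be 2+, Pt = +4.

diisothiocyanatobis(1,10-phenanthroline)platinum(IV) aquafluorotetraisothiocyanatochromate(III)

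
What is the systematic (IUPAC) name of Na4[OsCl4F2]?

sodium tetrachlorodifluoroosmate(II)

The 4 sodium counter-ions carry a total charge of +4, so each complex ion is 4−.
Ligand charges: 4×chloro (-1 each), 2×fluoro (-1 each); total -6. So Os + (-6) = 4−, giving Os = +2.
Ligands are named alphabetically: chloro before fluoro.
The complex ion is anionic, so osmium takes the -ate form osmate(II).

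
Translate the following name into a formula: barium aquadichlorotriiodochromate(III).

Ligands: 1 aqua (H2O, neutral), 3 iodo (I, -1), 2 chloro (Cl, -1). Ligand charge sum = -5.
Charge balance with barium (+2) requires 1 complex ion per 1 barium.

Ba[CrCl2(H2O)I3]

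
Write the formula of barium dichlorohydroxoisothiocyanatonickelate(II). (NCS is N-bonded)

Ligands: 1 isothiocyanato (NCS, -1), 1 hydroxo (OH, -1), 2 chloro (Cl, -1). Ligand charge sum = -4.
With Ni in oxidation state +2, the complex ion is [Ni...]^2−.
Charge balance with barium (+2) requires 1 complex ion per 1 barium.

Ba[NiCl2(NCS)(OH)]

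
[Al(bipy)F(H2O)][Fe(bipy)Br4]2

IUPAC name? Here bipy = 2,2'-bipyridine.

aqua(2,2'-bipyridine)fluoroaluminium(III) (2,2'-bipyridine)tetrabromoferrate(III)

Both ions are complex: the cation is named first with the plain metal name, the anion second with the -ate form; each ion's ligands are alphabetised independently.
Aluminium is always +3 in its complexes; the cation's ligand charges sum to -1, so the complex cation is 2+.
With 2 anions per cation, each anion must be 2/2 = 1−.
Anion: ligand charges sum to -4; for the ion to be 1−, Fe = +3.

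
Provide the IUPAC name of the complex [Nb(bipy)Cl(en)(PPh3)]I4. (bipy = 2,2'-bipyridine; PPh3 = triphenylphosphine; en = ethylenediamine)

The 4 iodide counter-ions carry a total charge of -4, so each complex ion is 4+.
Ligand charges: 1×2,2'-bipyridine (neutral), 1×triphenylphosphine (neutral), 1×chloro (-1 each), 1×ethylenediamine (neutral); total -1. So Nb + (-1) = 4+, giving Nb = +5.
Ligands are named alphabetically: bipyridine before chloro before ethylenediamine before triphenylphosphine.

(2,2'-bipyridine)chloro(ethylenediamine)(triphenylphosphine)niobium(V) iodide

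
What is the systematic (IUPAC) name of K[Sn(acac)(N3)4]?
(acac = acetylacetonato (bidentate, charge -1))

potassium (acetylacetonato)tetraazidostannate(IV)

The 1 potassium counter-ion carries a total charge of +1, so each complex ion is 1−.
Ligand charges: 1×acetylacetonato (-1 each), 4×azido (-1 each); total -5. So Sn + (-5) = 1−, giving Sn = +4.
The complex ion is anionic, so tin takes the -ate form stannate(IV).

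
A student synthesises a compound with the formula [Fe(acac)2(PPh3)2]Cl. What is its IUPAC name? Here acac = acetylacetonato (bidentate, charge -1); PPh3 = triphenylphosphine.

The 1 chloride counter-ion carries a total charge of -1, so each complex ion is 1+.
Ligand charges: 2×acetylacetonato (-1 each), 2×triphenylphosphine (neutral); total -2. So Fe + (-2) = 1+, giving Fe = +3.
Ligands are named alphabetically: acetylacetonato before triphenylphosphine.

bis(acetylacetonato)bis(triphenylphosphine)iron(III) chloride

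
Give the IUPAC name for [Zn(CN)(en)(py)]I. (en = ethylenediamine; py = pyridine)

cyano(ethylenediamine)(pyridine)zinc(II) iodide

The 1 iodide counter-ion carries a total charge of -1, so each complex ion is 1+.
Ligand charges: 1×ethylenediamine (neutral), 1×cyano (-1 each), 1×pyridine (neutral); total -1. So Zn + (-1) = 1+, giving Zn = +2.
Ligands are named alphabetically: cyano before ethylenediamine before pyridine.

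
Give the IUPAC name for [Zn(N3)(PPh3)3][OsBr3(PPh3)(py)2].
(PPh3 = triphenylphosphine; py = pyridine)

Zinc is always +2 in its complexes; the cation's ligand charges sum to -1, so the complex cation is 1+.
A 1:1 salt means the anion carries the equal and opposite charge, 1−.
Anion: ligand charges sum to -3; for the ion to be 1−, Os = +2.

azidotris(triphenylphosphine)zinc(II) tribromobis(pyridine)(triphenylphosphine)osmate(II)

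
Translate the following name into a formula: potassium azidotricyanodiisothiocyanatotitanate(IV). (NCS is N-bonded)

K2[Ti(CN)3(N3)(NCS)2]

Ligands: 2 isothiocyanato (NCS, -1), 3 cyano (CN, -1), 1 azido (N3, -1). Ligand charge sum = -6.
With Ti in oxidation state +4, the complex ion is [Ti...]^2−.
Charge balance with potassium (+1) requires 1 complex ion per 2 potassium.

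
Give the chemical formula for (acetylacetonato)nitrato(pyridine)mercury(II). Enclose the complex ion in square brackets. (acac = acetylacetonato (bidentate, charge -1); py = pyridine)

[Hg(acac)(NO3)(py)]

Ligands: 1 nitrato (NO3, -1), 1 acetylacetonato (acac, -1), 1 pyridine (py, neutral). Ligand charge sum = -2.
With Hg in oxidation state +2, the complex ion is [Hg...].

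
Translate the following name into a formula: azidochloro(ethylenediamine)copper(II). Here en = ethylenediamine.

Ligands: 1 ethylenediamine (en, neutral), 1 chloro (Cl, -1), 1 azido (N3, -1). Ligand charge sum = -2.
With Cu in oxidation state +2, the complex ion is [Cu...].

[CuCl(en)(N3)]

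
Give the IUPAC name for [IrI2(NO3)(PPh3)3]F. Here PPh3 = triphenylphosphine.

The 1 fluoride counter-ion carries a total charge of -1, so each complex ion is 1+.
Ligand charges: 3×triphenylphosphine (neutral), 1×nitrato (-1 each), 2×iodo (-1 each); total -3. So Ir + (-3) = 1+, giving Ir = +4.
Ligands are named alphabetically: iodo before nitrato before triphenylphosphine.

diiodonitratotris(triphenylphosphine)iridium(IV) fluoride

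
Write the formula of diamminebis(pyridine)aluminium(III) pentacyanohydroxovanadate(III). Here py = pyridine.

[Al(NH3)2(py)2][V(CN)5(OH)]

Cation [Al…]: ligand charges 0, Al(III) ⇒ ion charge 3+.
Anion [V…]: ligand charges -6, V(III) ⇒ ion charge 3−.
One 3+ cation balances one 3− anion.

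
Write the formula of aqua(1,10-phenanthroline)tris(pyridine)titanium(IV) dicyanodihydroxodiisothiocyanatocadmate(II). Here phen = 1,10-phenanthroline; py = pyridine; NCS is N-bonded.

[Ti(H2O)(phen)(py)3][Cd(CN)2(NCS)2(OH)2]

Cation [Ti…]: ligand charges 0, Ti(IV) ⇒ ion charge 4+.
Anion [Cd…]: ligand charges -6, Cd(II) ⇒ ion charge 4−.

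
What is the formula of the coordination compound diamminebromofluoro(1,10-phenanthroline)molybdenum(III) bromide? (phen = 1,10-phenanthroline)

Ligands: 1 bromo (Br, -1), 1 fluoro (F, -1), 1 1,10-phenanthroline (phen, neutral), 2 ammine (NH3, neutral). Ligand charge sum = -2.
With Mo in oxidation state +3, the complex ion is [Mo...]^1+.
Charge balance with bromide (-1) requires 1 complex ion per 1 bromide.

[MoBrF(NH3)2(phen)]Br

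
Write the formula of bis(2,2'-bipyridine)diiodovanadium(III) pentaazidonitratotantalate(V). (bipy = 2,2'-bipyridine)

[V(bipy)2I2][Ta(N3)5(NO3)]

Cation [V…]: ligand charges -2, V(III) ⇒ ion charge 1+.
Anion [Ta…]: ligand charges -6, Ta(V) ⇒ ion charge 1−.
One 1+ cation balances one 1− anion.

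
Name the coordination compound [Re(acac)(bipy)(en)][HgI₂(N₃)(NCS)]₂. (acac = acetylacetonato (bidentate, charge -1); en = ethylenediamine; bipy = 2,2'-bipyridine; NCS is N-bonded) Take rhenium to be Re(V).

Re is given as +5; the cation's ligand charges sum to -1, so the complex cation is 4+.
With 2 anions per cation, each anion must be 4/2 = 2−.
Anion: ligand charges sum to -4; for the ion to be 2−, Hg = +2.

(acetylacetonato)(2,2'-bipyridine)(ethylenediamine)rhenium(V) azidodiiodoisothiocyanatomercurate(II)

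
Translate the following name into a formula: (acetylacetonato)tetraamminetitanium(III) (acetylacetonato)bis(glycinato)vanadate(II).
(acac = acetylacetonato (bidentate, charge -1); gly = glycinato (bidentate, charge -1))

[Ti(acac)(NH3)4][V(acac)(gly)2]2

Cation [Ti…]: ligand charges -1, Ti(III) ⇒ ion charge 2+.
Anion [V…]: ligand charges -3, V(II) ⇒ ion charge 1−.
One 2+ cation requires 2 of the 1− anion.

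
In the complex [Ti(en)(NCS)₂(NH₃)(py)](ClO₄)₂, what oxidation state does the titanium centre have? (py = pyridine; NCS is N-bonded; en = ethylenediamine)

2 perchlorate outside the brackets (-1 each) → the complex ion is 2+.
Ligand charges: 1×py neutral; 1×NH3 neutral; 2×NCS = -2; 1×en neutral; sum -2.
Ti + (-2) = 2+ ⇒ Ti is +4.

+4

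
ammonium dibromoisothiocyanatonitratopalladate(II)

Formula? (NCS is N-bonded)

Ligands: 1 nitrato (NO3, -1), 1 isothiocyanato (NCS, -1), 2 bromo (Br, -1). Ligand charge sum = -4.
With Pd in oxidation state +2, the complex ion is [Pd...]^2−.
Charge balance with ammonium (+1) requires 1 complex ion per 2 ammonium.

(NH4)2[PdBr2(NCS)(NO3)]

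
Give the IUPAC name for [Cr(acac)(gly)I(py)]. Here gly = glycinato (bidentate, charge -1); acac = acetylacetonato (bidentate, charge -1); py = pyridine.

There is no counter-ion, so the complex is neutral overall.
Ligand charges: 1×glycinato (-1 each), 1×acetylacetonato (-1 each), 1×iodo (-1 each), 1×pyridine (neutral); total -3. So Cr + (-3) = 0, giving Cr = +3.
Ligands are named alphabetically: acetylacetonato before glycinato before iodo before pyridine.

(acetylacetonato)(glycinato)iodo(pyridine)chromium(III)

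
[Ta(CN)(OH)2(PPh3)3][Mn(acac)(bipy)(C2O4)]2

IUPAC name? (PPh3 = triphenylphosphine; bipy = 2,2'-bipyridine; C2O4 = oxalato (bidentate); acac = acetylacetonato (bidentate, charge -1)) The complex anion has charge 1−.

Both ions are complex: the cation is named first with the plain metal name, the anion second with the -ate form; each ion's ligands are alphabetised independently.
The complex anion is given as 1−; its ligand charges sum to -3, so Mn = +2.
With 2 anions per cation, the cation must be 2×1 = 2+.
Cation: ligand charges sum to -3; for the ion to be 2+, Ta = +5.

cyanodihydroxotris(triphenylphosphine)tantalum(V) (acetylacetonato)(2,2'-bipyridine)oxalatomanganate(II)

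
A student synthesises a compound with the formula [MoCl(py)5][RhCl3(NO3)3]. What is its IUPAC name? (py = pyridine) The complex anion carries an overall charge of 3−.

chloropentakis(pyridine)molybdenum(IV) trichlorotrinitratorhodate(III)

The complex anion is given as 3−; its ligand charges sum to -6, so Rh = +3.
A 1:1 salt means the cation carries the equal and opposite charge, 3+.
Cation: ligand charges sum to -1; for the ion to be 3+, Mo = +4.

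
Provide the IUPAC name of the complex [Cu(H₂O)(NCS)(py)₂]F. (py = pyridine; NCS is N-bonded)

aquaisothiocyanatobis(pyridine)copper(II) fluoride

The 1 fluoride counter-ion carries a total charge of -1, so each complex ion is 1+.
Ligand charges: 2×pyridine (neutral), 1×aqua (neutral), 1×isothiocyanato (-1 each); total -1. So Cu + (-1) = 1+, giving Cu = +2.
Ligands are named alphabetically: aqua before isothiocyanato before pyridine.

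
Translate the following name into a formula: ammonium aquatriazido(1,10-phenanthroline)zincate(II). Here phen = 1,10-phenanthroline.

Ligands: 1 aqua (H2O, neutral), 3 azido (N3, -1), 1 1,10-phenanthroline (phen, neutral). Ligand charge sum = -3.
With Zn in oxidation state +2, the complex ion is [Zn...]^1−.
Charge balance with ammonium (+1) requires 1 complex ion per 1 ammonium.

NH4[Zn(H2O)(N3)3(phen)]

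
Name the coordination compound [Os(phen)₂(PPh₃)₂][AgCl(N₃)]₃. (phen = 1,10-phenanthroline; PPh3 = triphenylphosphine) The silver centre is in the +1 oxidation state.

Both ions are complex: the cation is named first with the plain metal name, the anion second with the -ate form; each ion's ligands are alphabetised independently.
Ag is given as +1; the anion's ligand charges sum to -2, so the complex anion is 1−.
With 3 anions per cation, the cation must be 3×1 = 3+.
Cation: ligand charges sum to 0; for the ion to be 3+, Os = +3.

bis(1,10-phenanthroline)bis(triphenylphosphine)osmium(III) azidochloroargentate(I)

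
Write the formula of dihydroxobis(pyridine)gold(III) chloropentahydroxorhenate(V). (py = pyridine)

[Au(OH)2(py)2][ReCl(OH)5]

Cation [Au…]: ligand charges -2, Au(III) ⇒ ion charge 1+.
Anion [Re…]: ligand charges -6, Re(V) ⇒ ion charge 1−.
One 1+ cation balances one 1− anion.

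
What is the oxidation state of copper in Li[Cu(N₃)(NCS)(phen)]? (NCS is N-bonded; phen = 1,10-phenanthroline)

+1

1 lithium outside the brackets (+1 each) → the complex ion is 1−.
Ligand charges: 1×N3 = -1; 1×NCS = -1; 1×phen neutral; sum -2.
Cu + (-2) = 1− ⇒ Cu is +1.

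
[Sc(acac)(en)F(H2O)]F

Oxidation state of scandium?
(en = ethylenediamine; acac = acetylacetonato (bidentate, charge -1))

+3

1 fluoride outside the brackets (-1 each) → the complex ion is 1+.
Ligand charges: 1×en neutral; 1×F = -1; 1×H2O neutral; 1×acac = -1; sum -2.
Sc + (-2) = 1+ ⇒ Sc is +3.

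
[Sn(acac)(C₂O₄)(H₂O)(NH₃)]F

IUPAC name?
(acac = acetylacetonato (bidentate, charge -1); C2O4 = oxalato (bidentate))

(acetylacetonato)ammineaquaoxalatotin(IV) fluoride

The 1 fluoride counter-ion carries a total charge of -1, so each complex ion is 1+.
Ligand charges: 1×acetylacetonato (-1 each), 1×aqua (neutral), 1×oxalato (-2 each), 1×ammine (neutral); total -3. So Sn + (-3) = 1+, giving Sn = +4.
Ligands are named alphabetically: acetylacetonato before ammine before aqua before oxalato.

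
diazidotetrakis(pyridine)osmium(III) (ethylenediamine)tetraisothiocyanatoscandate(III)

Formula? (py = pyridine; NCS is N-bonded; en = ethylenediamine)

Cation [Os…]: ligand charges -2, Os(III) ⇒ ion charge 1+.
Anion [Sc…]: ligand charges -4, Sc(III) ⇒ ion charge 1−.
One 1+ cation balances one 1− anion.

[Os(N3)2(py)4][Sc(en)(NCS)4]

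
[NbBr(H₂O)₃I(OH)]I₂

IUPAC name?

The 2 iodide counter-ions carry a total charge of -2, so each complex ion is 2+.
Ligand charges: 1×hydroxo (-1 each), 1×bromo (-1 each), 3×aqua (neutral), 1×iodo (-1 each); total -3. So Nb + (-3) = 2+, giving Nb = +5.
Ligands are named alphabetically: aqua before bromo before hydroxo before iodo.

triaquabromohydroxoiodoniobium(V) iodide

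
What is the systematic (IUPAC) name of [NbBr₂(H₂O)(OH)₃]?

There is no counter-ion, so the complex is neutral overall.
Ligand charges: 3×hydroxo (-1 each), 2×bromo (-1 each), 1×aqua (neutral); total -5. So Nb + (-5) = 0, giving Nb = +5.
Ligands are named alphabetically: aqua before bromo before hydroxo.

aquadibromotrihydroxoniobium(V)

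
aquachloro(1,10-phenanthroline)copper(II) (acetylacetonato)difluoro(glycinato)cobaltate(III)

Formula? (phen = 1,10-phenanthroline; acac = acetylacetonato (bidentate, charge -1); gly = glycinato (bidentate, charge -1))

Cation [Cu…]: ligand charges -1, Cu(II) ⇒ ion charge 1+.
Anion [Co…]: ligand charges -4, Co(III) ⇒ ion charge 1−.
One 1+ cation balances one 1− anion.

[CuCl(H2O)(phen)][Co(acac)F2(gly)]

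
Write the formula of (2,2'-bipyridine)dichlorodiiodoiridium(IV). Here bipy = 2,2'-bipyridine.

[Ir(bipy)Cl2I2]

Ligands: 2 chloro (Cl, -1), 2 iodo (I, -1), 1 2,2'-bipyridine (bipy, neutral). Ligand charge sum = -4.
With Ir in oxidation state +4, the complex ion is [Ir...].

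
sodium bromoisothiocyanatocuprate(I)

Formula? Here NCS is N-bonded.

Na[CuBr(NCS)]

Ligands: 1 isothiocyanato (NCS, -1), 1 bromo (Br, -1). Ligand charge sum = -2.
With Cu in oxidation state +1, the complex ion is [Cu...]^1−.
Charge balance with sodium (+1) requires 1 complex ion per 1 sodium.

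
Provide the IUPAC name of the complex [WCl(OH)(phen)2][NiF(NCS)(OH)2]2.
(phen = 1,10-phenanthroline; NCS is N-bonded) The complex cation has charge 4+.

The complex cation is given as 4+; its ligand charges sum to -2, so W = +6.
With 2 anions per cation, each anion must be 4/2 = 2−.
Anion: ligand charges sum to -4; for the ion to be 2−, Ni = +2.

chlorohydroxobis(1,10-phenanthroline)tungsten(VI) fluorodihydroxoisothiocyanatonickelate(II)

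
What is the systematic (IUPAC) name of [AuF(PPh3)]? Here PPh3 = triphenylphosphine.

There is no counter-ion, so the complex is neutral overall.
Ligand charges: 1×triphenylphosphine (neutral), 1×fluoro (-1 each); total -1. So Au + (-1) = 0, giving Au = +1.
Ligands are named alphabetically: fluoro before triphenylphosphine.

fluoro(triphenylphosphine)gold(I)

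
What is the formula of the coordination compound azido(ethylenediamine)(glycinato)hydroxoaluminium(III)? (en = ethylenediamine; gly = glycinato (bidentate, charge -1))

[Al(en)(gly)(N3)(OH)]

Ligands: 1 hydroxo (OH, -1), 1 ethylenediamine (en, neutral), 1 azido (N3, -1), 1 glycinato (gly, -1). Ligand charge sum = -3.
With Al in oxidation state +3, the complex ion is [Al...].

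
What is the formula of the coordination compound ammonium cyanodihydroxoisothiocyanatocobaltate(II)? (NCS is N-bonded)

(NH4)2[Co(CN)(NCS)(OH)2]

Ligands: 1 isothiocyanato (NCS, -1), 2 hydroxo (OH, -1), 1 cyano (CN, -1). Ligand charge sum = -4.
With Co in oxidation state +2, the complex ion is [Co...]^2−.
Charge balance with ammonium (+1) requires 1 complex ion per 2 ammonium.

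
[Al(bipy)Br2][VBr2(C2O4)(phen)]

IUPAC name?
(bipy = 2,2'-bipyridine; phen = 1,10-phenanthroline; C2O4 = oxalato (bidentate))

(2,2'-bipyridine)dibromoaluminium(III) dibromooxalato(1,10-phenanthroline)vanadate(III)

Aluminium is always +3 in its complexes; the cation's ligand charges sum to -2, so the complex cation is 1+.
A 1:1 salt means the anion carries the equal and opposite charge, 1−.
Anion: ligand charges sum to -4; for the ion to be 1−, V = +3.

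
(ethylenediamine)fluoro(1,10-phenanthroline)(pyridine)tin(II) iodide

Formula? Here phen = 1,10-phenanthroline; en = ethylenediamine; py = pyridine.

[Sn(en)F(phen)(py)]I

Ligands: 1 1,10-phenanthroline (phen, neutral), 1 fluoro (F, -1), 1 ethylenediamine (en, neutral), 1 pyridine (py, neutral). Ligand charge sum = -1.
With Sn in oxidation state +2, the complex ion is [Sn...]^1+.
Charge balance with iodide (-1) requires 1 complex ion per 1 iodide.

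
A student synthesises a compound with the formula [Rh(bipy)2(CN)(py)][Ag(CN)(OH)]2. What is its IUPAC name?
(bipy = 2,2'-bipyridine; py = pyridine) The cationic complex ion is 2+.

bis(2,2'-bipyridine)cyano(pyridine)rhodium(III) cyanohydroxoargentate(I)

The complex cation is given as 2+; its ligand charges sum to -1, so Rh = +3.
With 2 anions per cation, each anion must be 2/2 = 1−.
Anion: ligand charges sum to -2; for the ion to be 1−, Ag = +1.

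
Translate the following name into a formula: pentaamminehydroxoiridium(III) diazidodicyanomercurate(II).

[Ir(NH3)5(OH)][Hg(CN)2(N3)2]

Cation [Ir…]: ligand charges -1, Ir(III) ⇒ ion charge 2+.
Anion [Hg…]: ligand charges -4, Hg(II) ⇒ ion charge 2−.
One 2+ cation balances one 2− anion.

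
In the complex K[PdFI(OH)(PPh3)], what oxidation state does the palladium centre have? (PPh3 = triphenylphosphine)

1 potassium outside the brackets (+1 each) → the complex ion is 1−.
Ligand charges: 1×OH = -1; 1×PPh3 neutral; 1×I = -1; 1×F = -1; sum -3.
Pd + (-3) = 1− ⇒ Pd is +2.

+2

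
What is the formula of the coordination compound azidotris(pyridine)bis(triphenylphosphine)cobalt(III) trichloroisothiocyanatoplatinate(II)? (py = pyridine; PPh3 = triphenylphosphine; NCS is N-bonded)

Cation [Co…]: ligand charges -1, Co(III) ⇒ ion charge 2+.
Anion [Pt…]: ligand charges -4, Pt(II) ⇒ ion charge 2−.
One 2+ cation balances one 2− anion.

[Co(N3)(PPh3)2(py)3][PtCl3(NCS)]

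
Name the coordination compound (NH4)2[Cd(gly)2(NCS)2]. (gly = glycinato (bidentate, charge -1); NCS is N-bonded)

ammonium bis(glycinato)diisothiocyanatocadmate(II)

The 2 ammonium counter-ions carry a total charge of +2, so each complex ion is 2−.
Ligand charges: 2×glycinato (-1 each), 2×isothiocyanato (-1 each); total -4. So Cd + (-4) = 2−, giving Cd = +2.
The complex ion is anionic, so cadmium takes the -ate form cadmate(II).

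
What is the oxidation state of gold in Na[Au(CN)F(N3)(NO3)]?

+3

1 sodium outside the brackets (+1 each) → the complex ion is 1−.
Ligand charges: 1×F = -1; 1×CN = -1; 1×NO3 = -1; 1×N3 = -1; sum -4.
Au + (-4) = 1− ⇒ Au is +3.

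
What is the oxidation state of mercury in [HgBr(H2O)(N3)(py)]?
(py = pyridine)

+2

No counter-ion: the bracketed complex is neutral.
Ligand charges: 1×Br = -1; 1×py neutral; 1×N3 = -1; 1×H2O neutral; sum -2.
Hg + (-2) = 0 ⇒ Hg is +2.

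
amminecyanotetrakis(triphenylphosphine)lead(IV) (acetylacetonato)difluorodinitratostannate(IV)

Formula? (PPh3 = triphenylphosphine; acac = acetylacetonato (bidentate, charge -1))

Cation [Pb…]: ligand charges -1, Pb(IV) ⇒ ion charge 3+.
Anion [Sn…]: ligand charges -5, Sn(IV) ⇒ ion charge 1−.
One 3+ cation requires 3 of the 1− anion.

[Pb(CN)(NH3)(PPh3)4][Sn(acac)F2(NO3)2]3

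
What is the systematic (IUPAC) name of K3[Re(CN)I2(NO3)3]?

potassium cyanodiiodotrinitratorhenate(III)

The 3 potassium counter-ions carry a total charge of +3, so each complex ion is 3−.
Ligand charges: 3×nitrato (-1 each), 2×iodo (-1 each), 1×cyano (-1 each); total -6. So Re + (-6) = 3−, giving Re = +3.
Ligands are named alphabetically: cyano before iodo before nitrato.
The complex ion is anionic, so rhenium takes the -ate form rhenate(III).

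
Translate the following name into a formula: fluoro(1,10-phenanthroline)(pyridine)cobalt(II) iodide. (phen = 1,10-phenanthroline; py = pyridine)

[CoF(phen)(py)]I

Ligands: 1 1,10-phenanthroline (phen, neutral), 1 pyridine (py, neutral), 1 fluoro (F, -1). Ligand charge sum = -1.
With Co in oxidation state +2, the complex ion is [Co...]^1+.
Charge balance with iodide (-1) requires 1 complex ion per 1 iodide.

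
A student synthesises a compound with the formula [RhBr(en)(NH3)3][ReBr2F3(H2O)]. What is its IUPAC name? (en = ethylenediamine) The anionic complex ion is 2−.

Both ions are complex: the cation is named first with the plain metal name, the anion second with the -ate form; each ion's ligands are alphabetised independently.
The complex anion is given as 2−; its ligand charges sum to -5, so Re = +3.
A 1:1 salt means the cation carries the equal and opposite charge, 2+.
Cation: ligand charges sum to -1; for the ion to be 2+, Rh = +3.

triamminebromo(ethylenediamine)rhodium(III) aquadibromotrifluororhenate(III)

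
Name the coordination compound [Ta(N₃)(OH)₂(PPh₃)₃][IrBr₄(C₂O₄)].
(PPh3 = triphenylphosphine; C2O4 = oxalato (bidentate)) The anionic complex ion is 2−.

Both ions are complex: the cation is named first with the plain metal name, the anion second with the -ate form; each ion's ligands are alphabetised independently.
The complex anion is given as 2−; its ligand charges sum to -6, so Ir = +4.
A 1:1 salt means the cation carries the equal and opposite charge, 2+.
Cation: ligand charges sum to -3; for the ion to be 2+, Ta = +5.

azidodihydroxotris(triphenylphosphine)tantalum(V) tetrabromooxalatoiridate(IV)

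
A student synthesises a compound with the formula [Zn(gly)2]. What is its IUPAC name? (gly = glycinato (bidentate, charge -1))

There is no counter-ion, so the complex is neutral overall.
Ligand charges: 2×glycinato (-1 each); total -2. So Zn + (-2) = 0, giving Zn = +2.

bis(glycinato)zinc(II)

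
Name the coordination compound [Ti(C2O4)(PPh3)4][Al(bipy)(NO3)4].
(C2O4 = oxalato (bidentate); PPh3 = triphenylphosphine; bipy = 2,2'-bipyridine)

Both ions are complex: the cation is named first with the plain metal name, the anion second with the -ate form; each ion's ligands are alphabetised independently.
Aluminium is always +3 in its complexes; the anion's ligand charges sum to -4, so the complex anion is 1−.
A 1:1 salt means the cation carries the equal and opposite charge, 1+.
Cation: ligand charges sum to -2; for the ion to be 1+, Ti = +3.

oxalatotetrakis(triphenylphosphine)titanium(III) (2,2'-bipyridine)tetranitratoaluminate(III)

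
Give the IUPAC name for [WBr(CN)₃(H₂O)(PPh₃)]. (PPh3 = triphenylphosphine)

There is no counter-ion, so the complex is neutral overall.
Ligand charges: 1×aqua (neutral), 3×cyano (-1 each), 1×bromo (-1 each), 1×triphenylphosphine (neutral); total -4. So W + (-4) = 0, giving W = +4.
Ligands are named alphabetically: aqua before bromo before cyano before triphenylphosphine.

aquabromotricyano(triphenylphosphine)tungsten(IV)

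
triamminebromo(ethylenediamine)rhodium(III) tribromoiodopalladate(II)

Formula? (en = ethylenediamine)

Cation [Rh…]: ligand charges -1, Rh(III) ⇒ ion charge 2+.
Anion [Pd…]: ligand charges -4, Pd(II) ⇒ ion charge 2−.
One 2+ cation balances one 2− anion.

[RhBr(en)(NH3)3][PdBr3I]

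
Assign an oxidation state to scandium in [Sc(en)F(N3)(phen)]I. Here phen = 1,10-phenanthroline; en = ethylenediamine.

1 iodide outside the brackets (-1 each) → the complex ion is 1+.
Ligand charges: 1×phen neutral; 1×F = -1; 1×en neutral; 1×N3 = -1; sum -2.
Sc + (-2) = 1+ ⇒ Sc is +3.

+3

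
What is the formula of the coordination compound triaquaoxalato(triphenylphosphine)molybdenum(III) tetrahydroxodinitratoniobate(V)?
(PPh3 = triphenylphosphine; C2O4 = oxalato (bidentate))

[Mo(C2O4)(H2O)3(PPh3)][Nb(NO3)2(OH)4]

Cation [Mo…]: ligand charges -2, Mo(III) ⇒ ion charge 1+.
Anion [Nb…]: ligand charges -6, Nb(V) ⇒ ion charge 1−.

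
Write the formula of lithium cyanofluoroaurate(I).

Li[Au(CN)F]

Ligands: 1 cyano (CN, -1), 1 fluoro (F, -1). Ligand charge sum = -2.
Charge balance with lithium (+1) requires 1 complex ion per 1 lithium.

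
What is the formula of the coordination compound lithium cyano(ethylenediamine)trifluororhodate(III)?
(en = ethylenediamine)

Li[Rh(CN)(en)F3]

Ligands: 3 fluoro (F, -1), 1 cyano (CN, -1), 1 ethylenediamine (en, neutral). Ligand charge sum = -4.
With Rh in oxidation state +3, the complex ion is [Rh...]^1−.
Charge balance with lithium (+1) requires 1 complex ion per 1 lithium.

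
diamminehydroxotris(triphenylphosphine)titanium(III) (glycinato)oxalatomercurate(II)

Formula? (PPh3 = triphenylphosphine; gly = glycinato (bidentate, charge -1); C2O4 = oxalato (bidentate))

Cation [Ti…]: ligand charges -1, Ti(III) ⇒ ion charge 2+.
Anion [Hg…]: ligand charges -3, Hg(II) ⇒ ion charge 1−.

[Ti(NH3)2(OH)(PPh3)3][Hg(C2O4)(gly)]2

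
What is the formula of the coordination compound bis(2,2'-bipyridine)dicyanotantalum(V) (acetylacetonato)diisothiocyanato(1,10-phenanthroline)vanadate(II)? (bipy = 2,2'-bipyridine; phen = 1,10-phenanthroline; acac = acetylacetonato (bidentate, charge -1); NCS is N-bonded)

Cation [Ta…]: ligand charges -2, Ta(V) ⇒ ion charge 3+.
Anion [V…]: ligand charges -3, V(II) ⇒ ion charge 1−.

[Ta(bipy)2(CN)2][V(acac)(NCS)2(phen)]3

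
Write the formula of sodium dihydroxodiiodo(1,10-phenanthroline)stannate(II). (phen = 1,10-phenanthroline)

Na2[SnI2(OH)2(phen)]

Ligands: 2 iodo (I, -1), 2 hydroxo (OH, -1), 1 1,10-phenanthroline (phen, neutral). Ligand charge sum = -4.
With Sn in oxidation state +2, the complex ion is [Sn...]^2−.
Charge balance with sodium (+1) requires 1 complex ion per 2 sodium.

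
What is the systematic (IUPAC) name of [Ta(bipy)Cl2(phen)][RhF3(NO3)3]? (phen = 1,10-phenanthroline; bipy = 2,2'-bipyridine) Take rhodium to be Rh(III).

Both ions are complex: the cation is named first with the plain metal name, the anion second with the -ate form; each ion's ligands are alphabetised independently.
Rh is given as +3; the anion's ligand charges sum to -6, so the complex anion is 3−.
A 1:1 salt means the cation carries the equal and opposite charge, 3+.
Cation: ligand charges sum to -2; for the ion to be 3+, Ta = +5.

(2,2'-bipyridine)dichloro(1,10-phenanthroline)tantalum(V) trifluorotrinitratorhodate(III)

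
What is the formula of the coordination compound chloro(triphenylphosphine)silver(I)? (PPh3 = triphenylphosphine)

Ligands: 1 chloro (Cl, -1), 1 triphenylphosphine (PPh3, neutral). Ligand charge sum = -1.
With Ag in oxidation state +1, the complex ion is [Ag...].

[AgCl(PPh3)]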